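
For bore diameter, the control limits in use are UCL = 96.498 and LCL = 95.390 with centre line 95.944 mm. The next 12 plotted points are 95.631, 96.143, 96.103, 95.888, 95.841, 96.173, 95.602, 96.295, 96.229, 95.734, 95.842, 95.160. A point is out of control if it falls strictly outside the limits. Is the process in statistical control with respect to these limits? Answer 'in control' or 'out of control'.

out of control

Compare each point to [95.390, 96.498]: sample 12 = 95.160 < LCL.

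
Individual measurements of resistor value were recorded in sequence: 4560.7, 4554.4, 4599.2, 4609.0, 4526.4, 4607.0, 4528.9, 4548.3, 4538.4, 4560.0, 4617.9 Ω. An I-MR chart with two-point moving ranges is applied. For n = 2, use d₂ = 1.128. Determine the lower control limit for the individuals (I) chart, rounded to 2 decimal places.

4458.89

X̄ = (4560.7 + 4554.4 + 4599.2 + 4609.0 + 4526.4 + 4607.0 + 4528.9 + 4548.3 + 4538.4 + 4560.0 + 4617.9) / 11 = 4568.2000
Moving ranges: 6.3, 44.8, 9.8, 82.6, 80.6, 78.1, 19.4, 9.9, 21.6, 57.9; M̄R̄ = 411.0000 / 10 = 41.1000
LCL = X̄ − 3·M̄R̄/d₂ = 4568.2000 − 3 × 41.1000 / 1.128 = 4458.8915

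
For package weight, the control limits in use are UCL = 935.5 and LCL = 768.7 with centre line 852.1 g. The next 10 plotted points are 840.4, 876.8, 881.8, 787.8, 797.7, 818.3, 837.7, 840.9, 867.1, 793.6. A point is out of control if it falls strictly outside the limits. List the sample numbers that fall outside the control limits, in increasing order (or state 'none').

none

All 10 points lie within [768.7, 935.5].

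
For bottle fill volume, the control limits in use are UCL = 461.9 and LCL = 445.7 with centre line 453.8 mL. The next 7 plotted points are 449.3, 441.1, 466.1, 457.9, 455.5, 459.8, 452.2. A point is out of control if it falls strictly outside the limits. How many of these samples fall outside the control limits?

2

Compare each point to [445.7, 461.9]: sample 2 = 441.1 < LCL; sample 3 = 466.1 > UCL.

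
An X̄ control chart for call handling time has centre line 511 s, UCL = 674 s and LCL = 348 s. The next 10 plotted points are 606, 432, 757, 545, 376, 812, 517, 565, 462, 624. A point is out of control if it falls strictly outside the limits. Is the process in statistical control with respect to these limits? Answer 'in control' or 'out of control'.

out of control

Compare each point to [348, 674]: sample 3 = 757 > UCL; sample 6 = 812 > UCL.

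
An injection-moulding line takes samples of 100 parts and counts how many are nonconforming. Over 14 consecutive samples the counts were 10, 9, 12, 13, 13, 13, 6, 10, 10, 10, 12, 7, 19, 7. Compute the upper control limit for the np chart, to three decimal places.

p̄ = Σdᵢ / (k·n) = 151 / (14 × 100) = 0.10786
UCL = np̄ + 3·√(np̄(1−p̄)) = 10.7857 + 3 × √(10.7857×0.89214) = 10.7857 + 3 × 3.1020 = 20.0917

20.092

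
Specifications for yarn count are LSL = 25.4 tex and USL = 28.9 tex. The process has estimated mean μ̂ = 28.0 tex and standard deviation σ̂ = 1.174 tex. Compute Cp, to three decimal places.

0.497

Cp = (USL − LSL) / (6σ̂) = (28.9 − 25.4) / (6 × 1.174) = 3.5000 / 7.0440 = 0.4969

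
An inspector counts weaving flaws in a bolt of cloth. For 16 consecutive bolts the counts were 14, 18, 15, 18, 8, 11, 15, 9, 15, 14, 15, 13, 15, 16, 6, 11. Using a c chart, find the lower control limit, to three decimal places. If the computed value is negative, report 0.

2.367

c̄ = (14 + 18 + 15 + 18 + 8 + 11 + 15 + 9 + 15 + 14 + 15 + 13 + 15 + 16 + 6 + 11) / 16 = 213 / 16 = 13.3125
LCL = c̄ − 3√c̄ = 13.3125 − 3 × 3.6486 = 2.3666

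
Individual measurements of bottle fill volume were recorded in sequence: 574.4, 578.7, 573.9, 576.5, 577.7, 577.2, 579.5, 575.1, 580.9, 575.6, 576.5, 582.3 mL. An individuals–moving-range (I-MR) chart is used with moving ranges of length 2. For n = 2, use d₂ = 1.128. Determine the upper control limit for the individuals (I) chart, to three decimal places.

X̄ = (574.4 + 578.7 + 573.9 + 576.5 + 577.7 + 577.2 + 579.5 + 575.1 + 580.9 + 575.6 + 576.5 + 582.3) / 12 = 577.3583
Moving ranges: 4.3, 4.8, 2.6, 1.2, 0.5, 2.3, 4.4, 5.8, 5.3, 0.9, 5.8; M̄R̄ = 37.9000 / 11 = 3.4455
UCL = X̄ + 3·M̄R̄/d₂ = 577.3583 + 3 × 3.4455 / 1.128 = 586.5218

586.522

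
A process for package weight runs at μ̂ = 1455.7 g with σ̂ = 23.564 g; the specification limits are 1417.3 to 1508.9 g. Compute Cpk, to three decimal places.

0.543

Cpu = (USL − μ̂) / (3σ̂) = (1508.9 − 1455.7) / (3 × 23.564) = 0.7526; Cpl = (μ̂ − LSL) / (3σ̂) = (1455.7 − 1417.3) / (3 × 23.564) = 0.5432; Cpk = min(Cpu, Cpl) = 0.5432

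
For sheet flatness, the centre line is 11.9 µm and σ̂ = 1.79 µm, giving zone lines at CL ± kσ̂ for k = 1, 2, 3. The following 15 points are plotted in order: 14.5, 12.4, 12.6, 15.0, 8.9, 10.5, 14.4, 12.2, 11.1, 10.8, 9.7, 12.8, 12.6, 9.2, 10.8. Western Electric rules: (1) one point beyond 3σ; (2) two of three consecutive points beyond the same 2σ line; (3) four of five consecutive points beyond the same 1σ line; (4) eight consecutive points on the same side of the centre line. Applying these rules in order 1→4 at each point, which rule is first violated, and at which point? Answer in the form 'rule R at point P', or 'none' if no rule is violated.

Zone of each point (C = within 1σ̂, B = 1σ̂–2σ̂, A = 2σ̂–3σ̂, * = beyond 3σ̂; sign = side of CL): 1:+B, 2:+C, 3:+C, 4:+B, 5:-B, 6:-C, 7:+B, 8:+C, 9:-C, 10:-C, 11:-B, 12:+C, 13:+C, 14:-B, 15:-C
No rule fires across all 15 points.

none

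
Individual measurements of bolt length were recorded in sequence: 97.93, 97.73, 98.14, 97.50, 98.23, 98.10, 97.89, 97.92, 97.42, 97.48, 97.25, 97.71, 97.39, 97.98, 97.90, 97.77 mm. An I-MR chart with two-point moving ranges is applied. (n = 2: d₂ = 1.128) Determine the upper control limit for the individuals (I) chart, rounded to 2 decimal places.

98.61

X̄ = (97.93 + 97.73 + 98.14 + 97.50 + 98.23 + 98.10 + 97.89 + 97.92 + 97.42 + 97.48 + 97.25 + 97.71 + 97.39 + 97.98 + 97.90 + 97.77) / 16 = 97.7712
Moving ranges: 0.20, 0.41, 0.64, 0.73, 0.13, 0.21, 0.03, 0.50, 0.06, 0.23, 0.46, 0.32, 0.59, 0.08, 0.13; M̄R̄ = 4.7200 / 15 = 0.3147
UCL = X̄ + 3·M̄R̄/d₂ = 97.7712 + 3 × 0.3147 / 1.128 = 98.6081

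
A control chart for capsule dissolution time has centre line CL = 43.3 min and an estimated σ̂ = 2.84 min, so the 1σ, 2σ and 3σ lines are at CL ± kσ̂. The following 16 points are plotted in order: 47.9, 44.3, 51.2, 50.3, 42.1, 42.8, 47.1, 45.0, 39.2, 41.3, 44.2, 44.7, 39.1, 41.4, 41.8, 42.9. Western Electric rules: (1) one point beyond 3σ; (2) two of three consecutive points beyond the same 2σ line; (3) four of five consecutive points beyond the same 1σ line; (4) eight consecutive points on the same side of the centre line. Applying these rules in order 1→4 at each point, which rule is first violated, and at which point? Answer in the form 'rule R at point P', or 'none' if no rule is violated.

rule 2 at point 4

Zone of each point (C = within 1σ̂, B = 1σ̂–2σ̂, A = 2σ̂–3σ̂, * = beyond 3σ̂; sign = side of CL): 1:+B, 2:+C, 3:+A, 4:+A, 5:-C, 6:-C, 7:+B, 8:+C, 9:-B, 10:-C, 11:+C, 12:+C, 13:-B, 14:-C, 15:-C, 16:-C
Rule 2 (two of three consecutive points beyond the same 2σ limit) is satisfied at point 4.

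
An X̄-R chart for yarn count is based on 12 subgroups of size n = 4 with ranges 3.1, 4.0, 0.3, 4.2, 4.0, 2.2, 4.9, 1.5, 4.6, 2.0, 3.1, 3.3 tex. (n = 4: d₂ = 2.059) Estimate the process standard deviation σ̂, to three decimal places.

1.506

R̄ = (3.1 + 4.0 + 0.3 + 4.2 + 4.0 + 2.2 + 4.9 + 1.5 + 4.6 + 2.0 + 3.1 + 3.3) / 12 = 3.1000
σ̂ = R̄ / d₂ = 3.1000 / 2.059 = 1.5056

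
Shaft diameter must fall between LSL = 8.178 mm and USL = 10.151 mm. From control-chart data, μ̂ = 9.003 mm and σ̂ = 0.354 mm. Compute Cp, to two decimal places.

Cp = (USL − LSL) / (6σ̂) = (10.151 − 8.178) / (6 × 0.354) = 1.9730 / 2.1240 = 0.9289

0.93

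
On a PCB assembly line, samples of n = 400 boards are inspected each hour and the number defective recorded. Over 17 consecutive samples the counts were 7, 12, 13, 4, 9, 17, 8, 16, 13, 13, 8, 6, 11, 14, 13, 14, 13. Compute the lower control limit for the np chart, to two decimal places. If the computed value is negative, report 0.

p̄ = Σdᵢ / (k·n) = 191 / (17 × 400) = 0.02809
LCL = np̄ − 3·√(np̄(1−p̄)) = 11.2353 − 3 × 3.3045 = 1.3218

1.32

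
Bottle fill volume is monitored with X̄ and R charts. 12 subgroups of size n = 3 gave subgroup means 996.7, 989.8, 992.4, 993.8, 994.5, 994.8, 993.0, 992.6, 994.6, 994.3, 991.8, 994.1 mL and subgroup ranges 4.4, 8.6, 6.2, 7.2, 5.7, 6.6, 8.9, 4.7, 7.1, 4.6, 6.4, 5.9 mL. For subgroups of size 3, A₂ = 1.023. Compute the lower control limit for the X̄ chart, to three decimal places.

987.029

X̄̄ = (996.7 + 989.8 + 992.4 + 993.8 + 994.5 + 994.8 + 993.0 + 992.6 + 994.6 + 994.3 + 991.8 + 994.1) / 12 = 11922.4000 / 12 = 993.5333
R̄ = (4.4 + 8.6 + 6.2 + 7.2 + 5.7 + 6.6 + 8.9 + 4.7 + 7.1 + 4.6 + 6.4 + 5.9) / 12 = 76.3000 / 12 = 6.3583
LCL = X̄̄ − A₂·R̄ = 993.5333 − 1.023 × 6.3583 = 987.0288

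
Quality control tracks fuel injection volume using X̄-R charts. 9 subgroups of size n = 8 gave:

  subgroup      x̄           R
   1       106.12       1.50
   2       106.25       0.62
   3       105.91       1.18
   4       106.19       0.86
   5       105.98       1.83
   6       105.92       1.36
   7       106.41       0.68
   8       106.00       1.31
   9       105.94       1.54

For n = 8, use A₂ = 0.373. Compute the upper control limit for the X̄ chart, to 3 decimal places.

106.531

X̄̄ = (106.12 + 106.25 + 105.91 + 106.19 + 105.98 + 105.92 + 106.41 + 106.00 + 105.94) / 9 = 954.7200 / 9 = 106.0800
R̄ = (1.50 + 0.62 + 1.18 + 0.86 + 1.83 + 1.36 + 0.68 + 1.31 + 1.54) / 9 = 10.8800 / 9 = 1.2089
UCL = X̄̄ + A₂·R̄ = 106.0800 + 0.373 × 1.2089 = 106.5309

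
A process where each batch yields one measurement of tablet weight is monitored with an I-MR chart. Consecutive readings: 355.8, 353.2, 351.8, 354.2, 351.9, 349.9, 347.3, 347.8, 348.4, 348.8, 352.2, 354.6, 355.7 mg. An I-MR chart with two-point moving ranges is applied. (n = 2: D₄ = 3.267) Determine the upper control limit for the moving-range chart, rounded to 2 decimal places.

5.91

Moving ranges: 2.6, 1.4, 2.4, 2.3, 2.0, 2.6, 0.5, 0.6, 0.4, 3.4, 2.4, 1.1; M̄R̄ = 21.7000 / 12 = 1.8083
UCL_MR = D₄·M̄R̄ = 3.267 × 1.8083 = 5.9078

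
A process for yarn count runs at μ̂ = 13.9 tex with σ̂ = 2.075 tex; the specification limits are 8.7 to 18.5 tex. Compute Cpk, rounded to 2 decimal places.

Cpu = (USL − μ̂) / (3σ̂) = (18.5 − 13.9) / (3 × 2.075) = 0.7390; Cpl = (μ̂ − LSL) / (3σ̂) = (13.9 − 8.7) / (3 × 2.075) = 0.8353; Cpk = min(Cpu, Cpl) = 0.7390

0.74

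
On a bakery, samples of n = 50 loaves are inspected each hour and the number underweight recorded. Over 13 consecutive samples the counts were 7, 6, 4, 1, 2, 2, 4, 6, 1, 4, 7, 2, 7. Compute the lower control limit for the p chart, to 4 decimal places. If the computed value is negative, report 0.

p̄ = Σdᵢ / (k·n) = 53 / (13 × 50) = 0.08154
LCL = p̄ − 3·√(p̄(1−p̄)/n) = 0.08154 − 3 × 0.03870 = -0.03457 → 0 (negative, so LCL = 0)

0.0000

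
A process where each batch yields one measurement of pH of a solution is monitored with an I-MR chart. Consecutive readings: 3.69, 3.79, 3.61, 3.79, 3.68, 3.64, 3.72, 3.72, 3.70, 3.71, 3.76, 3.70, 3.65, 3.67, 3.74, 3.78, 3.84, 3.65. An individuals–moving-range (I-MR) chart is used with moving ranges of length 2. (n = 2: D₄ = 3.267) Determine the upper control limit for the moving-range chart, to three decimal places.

0.242

Moving ranges: 0.10, 0.18, 0.18, 0.11, 0.04, 0.08, 0.00, 0.02, 0.01, 0.05, 0.06, 0.05, 0.02, 0.07, 0.04, 0.06, 0.19; M̄R̄ = 1.2600 / 17 = 0.0741
UCL_MR = D₄·M̄R̄ = 3.267 × 0.0741 = 0.2421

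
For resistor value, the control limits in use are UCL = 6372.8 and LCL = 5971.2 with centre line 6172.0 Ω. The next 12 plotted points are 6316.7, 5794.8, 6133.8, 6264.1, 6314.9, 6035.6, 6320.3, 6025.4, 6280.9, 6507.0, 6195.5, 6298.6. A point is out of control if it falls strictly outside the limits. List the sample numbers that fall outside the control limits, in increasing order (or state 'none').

2, 10

Compare each point to [5971.2, 6372.8]: sample 2 = 5794.8 < LCL; sample 10 = 6507.0 > UCL.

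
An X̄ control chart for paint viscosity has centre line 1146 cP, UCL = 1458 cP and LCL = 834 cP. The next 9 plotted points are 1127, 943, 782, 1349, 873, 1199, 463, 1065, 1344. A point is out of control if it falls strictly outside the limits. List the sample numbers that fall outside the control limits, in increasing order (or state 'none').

Compare each point to [834, 1458]: sample 3 = 782 < LCL; sample 7 = 463 < LCL.

3, 7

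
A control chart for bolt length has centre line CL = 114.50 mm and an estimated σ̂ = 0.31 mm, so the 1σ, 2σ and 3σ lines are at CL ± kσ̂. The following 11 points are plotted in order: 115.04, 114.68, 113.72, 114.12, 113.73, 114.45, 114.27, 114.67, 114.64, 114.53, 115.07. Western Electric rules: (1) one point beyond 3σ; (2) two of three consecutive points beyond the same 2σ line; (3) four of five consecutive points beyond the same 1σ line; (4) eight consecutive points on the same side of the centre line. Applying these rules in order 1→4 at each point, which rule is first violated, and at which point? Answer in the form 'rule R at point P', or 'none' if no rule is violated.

Zone of each point (C = within 1σ̂, B = 1σ̂–2σ̂, A = 2σ̂–3σ̂, * = beyond 3σ̂; sign = side of CL): 1:+B, 2:+C, 3:-A, 4:-B, 5:-A, 6:-C, 7:-C, 8:+C, 9:+C, 10:+C, 11:+B
Rule 2 (two of three consecutive points beyond the same 2σ limit) is satisfied at point 5.

rule 2 at point 5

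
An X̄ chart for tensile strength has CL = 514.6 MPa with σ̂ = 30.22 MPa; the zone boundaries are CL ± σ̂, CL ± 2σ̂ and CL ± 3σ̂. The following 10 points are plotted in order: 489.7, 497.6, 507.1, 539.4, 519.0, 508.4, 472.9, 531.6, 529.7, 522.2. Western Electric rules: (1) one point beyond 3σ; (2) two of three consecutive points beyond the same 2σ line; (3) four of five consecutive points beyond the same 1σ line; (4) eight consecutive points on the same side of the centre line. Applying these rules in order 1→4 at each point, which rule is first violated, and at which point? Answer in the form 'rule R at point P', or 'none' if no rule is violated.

Zone of each point (C = within 1σ̂, B = 1σ̂–2σ̂, A = 2σ̂–3σ̂, * = beyond 3σ̂; sign = side of CL): 1:-C, 2:-C, 3:-C, 4:+C, 5:+C, 6:-C, 7:-B, 8:+C, 9:+C, 10:+C
No rule fires across all 10 points.

none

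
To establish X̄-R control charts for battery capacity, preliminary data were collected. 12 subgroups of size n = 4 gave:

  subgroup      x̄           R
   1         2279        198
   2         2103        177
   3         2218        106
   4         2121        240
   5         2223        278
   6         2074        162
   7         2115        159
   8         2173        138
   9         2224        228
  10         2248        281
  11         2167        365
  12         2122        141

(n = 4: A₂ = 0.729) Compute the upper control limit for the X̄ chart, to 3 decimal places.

X̄̄ = (2279 + 2103 + 2218 + 2121 + 2223 + 2074 + 2115 + 2173 + 2224 + 2248 + 2167 + 2122) / 12 = 26067.0000 / 12 = 2172.2500
R̄ = (198 + 177 + 106 + 240 + 278 + 162 + 159 + 138 + 228 + 281 + 365 + 141) / 12 = 2473.0000 / 12 = 206.0833
UCL = X̄̄ + A₂·R̄ = 2172.2500 + 0.729 × 206.0833 = 2322.4848

2322.485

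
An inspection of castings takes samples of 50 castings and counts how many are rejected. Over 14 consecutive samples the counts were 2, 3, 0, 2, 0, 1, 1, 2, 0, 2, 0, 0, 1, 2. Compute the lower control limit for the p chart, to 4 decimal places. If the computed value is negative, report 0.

p̄ = Σdᵢ / (k·n) = 16 / (14 × 50) = 0.02286
LCL = p̄ − 3·√(p̄(1−p̄)/n) = 0.02286 − 3 × 0.02114 = -0.04055 → 0 (negative, so LCL = 0)

0.0000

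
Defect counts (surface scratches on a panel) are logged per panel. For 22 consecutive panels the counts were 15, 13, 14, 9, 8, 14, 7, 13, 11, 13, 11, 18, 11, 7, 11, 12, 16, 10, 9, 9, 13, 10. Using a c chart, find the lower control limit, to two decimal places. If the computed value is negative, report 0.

c̄ = (15 + 13 + 14 + 9 + 8 + 14 + 7 + 13 + 11 + 13 + 11 + 18 + 11 + 7 + 11 + 12 + 16 + 10 + 9 + 9 + 13 + 10) / 22 = 254 / 22 = 11.5455
LCL = c̄ − 3√c̄ = 11.5455 − 3 × 3.3979 = 1.3519

1.35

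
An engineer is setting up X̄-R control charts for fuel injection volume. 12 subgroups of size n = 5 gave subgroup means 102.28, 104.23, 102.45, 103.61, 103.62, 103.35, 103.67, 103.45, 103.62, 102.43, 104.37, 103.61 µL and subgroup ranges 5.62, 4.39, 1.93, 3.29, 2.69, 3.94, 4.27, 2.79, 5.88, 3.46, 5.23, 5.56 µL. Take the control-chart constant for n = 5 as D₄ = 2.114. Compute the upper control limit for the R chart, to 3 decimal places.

R̄ = (5.62 + 4.39 + 1.93 + 3.29 + 2.69 + 3.94 + 4.27 + 2.79 + 5.88 + 3.46 + 5.23 + 5.56) / 12 = 49.0500 / 12 = 4.0875
UCL_R = D₄·R̄ = 2.114 × 4.0875 = 8.6410

8.641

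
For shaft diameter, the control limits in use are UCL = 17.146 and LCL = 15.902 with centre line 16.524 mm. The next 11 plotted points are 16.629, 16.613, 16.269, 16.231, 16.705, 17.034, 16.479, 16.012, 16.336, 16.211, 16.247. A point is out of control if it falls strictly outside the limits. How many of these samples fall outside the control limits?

0

All 11 points lie within [15.902, 17.146].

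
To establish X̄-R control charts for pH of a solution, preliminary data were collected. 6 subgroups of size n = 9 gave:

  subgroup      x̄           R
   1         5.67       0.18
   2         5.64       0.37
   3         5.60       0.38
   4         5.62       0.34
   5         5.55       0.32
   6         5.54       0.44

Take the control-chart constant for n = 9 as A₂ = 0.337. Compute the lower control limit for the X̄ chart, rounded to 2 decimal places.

5.49

X̄̄ = (5.67 + 5.64 + 5.60 + 5.62 + 5.55 + 5.54) / 6 = 33.6200 / 6 = 5.6033
R̄ = (0.18 + 0.37 + 0.38 + 0.34 + 0.32 + 0.44) / 6 = 2.0300 / 6 = 0.3383
LCL = X̄̄ − A₂·R̄ = 5.6033 − 0.337 × 0.3383 = 5.4893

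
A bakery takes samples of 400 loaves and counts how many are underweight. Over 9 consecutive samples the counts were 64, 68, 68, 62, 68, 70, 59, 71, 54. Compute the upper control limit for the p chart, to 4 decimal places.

0.2175

p̄ = Σdᵢ / (k·n) = 584 / (9 × 400) = 0.16222
UCL = p̄ + 3·√(p̄(1−p̄)/n) = 0.16222 + 3 × √(0.16222×0.83778/400) = 0.16222 + 3 × 0.01843 = 0.21752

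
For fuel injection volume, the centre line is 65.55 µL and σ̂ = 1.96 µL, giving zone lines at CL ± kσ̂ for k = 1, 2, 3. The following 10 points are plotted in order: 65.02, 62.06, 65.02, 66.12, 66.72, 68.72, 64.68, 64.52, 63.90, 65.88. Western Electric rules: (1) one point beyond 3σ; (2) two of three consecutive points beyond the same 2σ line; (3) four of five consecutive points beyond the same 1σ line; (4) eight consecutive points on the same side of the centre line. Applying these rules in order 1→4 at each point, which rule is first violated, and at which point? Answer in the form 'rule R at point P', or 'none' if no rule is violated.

Zone of each point (C = within 1σ̂, B = 1σ̂–2σ̂, A = 2σ̂–3σ̂, * = beyond 3σ̂; sign = side of CL): 1:-C, 2:-B, 3:-C, 4:+C, 5:+C, 6:+B, 7:-C, 8:-C, 9:-C, 10:+C
No rule fires across all 10 points.

none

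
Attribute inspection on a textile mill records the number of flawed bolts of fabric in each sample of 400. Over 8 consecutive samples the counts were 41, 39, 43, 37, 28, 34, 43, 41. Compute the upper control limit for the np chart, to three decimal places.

p̄ = Σdᵢ / (k·n) = 306 / (8 × 400) = 0.09563
UCL = np̄ + 3·√(np̄(1−p̄)) = 38.2500 + 3 × √(38.2500×0.90438) = 38.2500 + 3 × 5.8815 = 55.8946

55.895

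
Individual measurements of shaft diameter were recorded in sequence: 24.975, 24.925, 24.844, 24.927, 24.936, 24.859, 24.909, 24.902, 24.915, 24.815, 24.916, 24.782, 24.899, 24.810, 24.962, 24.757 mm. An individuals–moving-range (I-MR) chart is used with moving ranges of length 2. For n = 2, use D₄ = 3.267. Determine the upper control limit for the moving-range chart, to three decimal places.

Moving ranges: 0.050, 0.081, 0.083, 0.009, 0.077, 0.050, 0.007, 0.013, 0.100, 0.101, 0.134, 0.117, 0.089, 0.152, 0.205; M̄R̄ = 1.2680 / 15 = 0.0845
UCL_MR = D₄·M̄R̄ = 3.267 × 0.0845 = 0.2762

0.276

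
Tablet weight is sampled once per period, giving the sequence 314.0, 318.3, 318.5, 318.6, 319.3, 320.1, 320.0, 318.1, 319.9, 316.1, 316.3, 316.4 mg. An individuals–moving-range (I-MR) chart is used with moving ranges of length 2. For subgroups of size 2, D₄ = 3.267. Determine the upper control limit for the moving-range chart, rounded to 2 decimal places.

4.16

Moving ranges: 4.3, 0.2, 0.1, 0.7, 0.8, 0.1, 1.9, 1.8, 3.8, 0.2, 0.1; M̄R̄ = 14.0000 / 11 = 1.2727
UCL_MR = D₄·M̄R̄ = 3.267 × 1.2727 = 4.1580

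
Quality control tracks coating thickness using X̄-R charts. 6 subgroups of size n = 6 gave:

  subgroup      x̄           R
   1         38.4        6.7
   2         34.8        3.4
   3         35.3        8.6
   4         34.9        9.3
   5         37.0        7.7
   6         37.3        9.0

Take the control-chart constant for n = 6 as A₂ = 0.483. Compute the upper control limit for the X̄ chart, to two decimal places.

39.88

X̄̄ = (38.4 + 34.8 + 35.3 + 34.9 + 37.0 + 37.3) / 6 = 217.7000 / 6 = 36.2833
R̄ = (6.7 + 3.4 + 8.6 + 9.3 + 7.7 + 9.0) / 6 = 44.7000 / 6 = 7.4500
UCL = X̄̄ + A₂·R̄ = 36.2833 + 0.483 × 7.4500 = 39.8817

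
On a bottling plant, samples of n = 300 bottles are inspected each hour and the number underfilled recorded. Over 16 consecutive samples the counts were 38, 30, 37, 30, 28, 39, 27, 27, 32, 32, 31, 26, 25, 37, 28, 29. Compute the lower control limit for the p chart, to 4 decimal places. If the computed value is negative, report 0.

0.0506

p̄ = Σdᵢ / (k·n) = 496 / (16 × 300) = 0.10333
LCL = p̄ − 3·√(p̄(1−p̄)/n) = 0.10333 − 3 × 0.01757 = 0.05061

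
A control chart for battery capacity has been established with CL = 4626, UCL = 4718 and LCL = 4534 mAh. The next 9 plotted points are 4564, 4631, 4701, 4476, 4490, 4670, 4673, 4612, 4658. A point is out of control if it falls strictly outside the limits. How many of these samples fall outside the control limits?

2

Compare each point to [4534, 4718]: sample 4 = 4476 < LCL; sample 5 = 4490 < LCL.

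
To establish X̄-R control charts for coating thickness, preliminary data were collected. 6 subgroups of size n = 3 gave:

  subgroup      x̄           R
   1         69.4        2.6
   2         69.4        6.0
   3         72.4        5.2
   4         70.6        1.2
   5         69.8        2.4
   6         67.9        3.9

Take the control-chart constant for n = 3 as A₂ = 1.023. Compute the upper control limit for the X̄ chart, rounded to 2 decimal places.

73.55

X̄̄ = (69.4 + 69.4 + 72.4 + 70.6 + 69.8 + 67.9) / 6 = 419.5000 / 6 = 69.9167
R̄ = (2.6 + 6.0 + 5.2 + 1.2 + 2.4 + 3.9) / 6 = 21.3000 / 6 = 3.5500
UCL = X̄̄ + A₂·R̄ = 69.9167 + 1.023 × 3.5500 = 73.5483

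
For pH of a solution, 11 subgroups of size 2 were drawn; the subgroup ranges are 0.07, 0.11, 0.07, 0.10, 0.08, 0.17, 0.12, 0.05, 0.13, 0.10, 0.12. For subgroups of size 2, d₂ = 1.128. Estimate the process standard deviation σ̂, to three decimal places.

0.090

R̄ = (0.07 + 0.11 + 0.07 + 0.10 + 0.08 + 0.17 + 0.12 + 0.05 + 0.13 + 0.10 + 0.12) / 11 = 0.1018
σ̂ = R̄ / d₂ = 0.1018 / 1.128 = 0.0903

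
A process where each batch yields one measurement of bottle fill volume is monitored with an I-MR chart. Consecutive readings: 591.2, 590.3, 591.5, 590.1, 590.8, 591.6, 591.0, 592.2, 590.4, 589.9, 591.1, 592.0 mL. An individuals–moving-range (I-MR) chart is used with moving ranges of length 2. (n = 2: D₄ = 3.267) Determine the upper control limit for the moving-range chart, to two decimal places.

3.33

Moving ranges: 0.9, 1.2, 1.4, 0.7, 0.8, 0.6, 1.2, 1.8, 0.5, 1.2, 0.9; M̄R̄ = 11.2000 / 11 = 1.0182
UCL_MR = D₄·M̄R̄ = 3.267 × 1.0182 = 3.3264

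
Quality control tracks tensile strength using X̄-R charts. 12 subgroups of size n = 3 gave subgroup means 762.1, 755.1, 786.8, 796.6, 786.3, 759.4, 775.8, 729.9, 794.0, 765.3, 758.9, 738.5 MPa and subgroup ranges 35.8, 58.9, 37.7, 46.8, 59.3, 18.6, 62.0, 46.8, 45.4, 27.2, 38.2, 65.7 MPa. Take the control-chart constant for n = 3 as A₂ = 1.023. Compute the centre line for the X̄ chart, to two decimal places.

767.39

X̄̄ = (762.1 + 755.1 + 786.8 + 796.6 + 786.3 + 759.4 + 775.8 + 729.9 + 794.0 + 765.3 + 758.9 + 738.5) / 12 = 9208.7000 / 12 = 767.3917
CL = X̄̄ = 767.3917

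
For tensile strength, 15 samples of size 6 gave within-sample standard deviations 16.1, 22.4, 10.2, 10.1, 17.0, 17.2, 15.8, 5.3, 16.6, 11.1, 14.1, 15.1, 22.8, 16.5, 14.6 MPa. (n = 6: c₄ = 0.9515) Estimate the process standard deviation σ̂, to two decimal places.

15.76

s̄ = (16.1 + 22.4 + 10.2 + 10.1 + 17.0 + 17.2 + 15.8 + 5.3 + 16.6 + 11.1 + 14.1 + 15.1 + 22.8 + 16.5 + 14.6) / 15 = 14.9933
σ̂ = s̄ / c₄ = 14.9933 / 0.9515 = 15.7576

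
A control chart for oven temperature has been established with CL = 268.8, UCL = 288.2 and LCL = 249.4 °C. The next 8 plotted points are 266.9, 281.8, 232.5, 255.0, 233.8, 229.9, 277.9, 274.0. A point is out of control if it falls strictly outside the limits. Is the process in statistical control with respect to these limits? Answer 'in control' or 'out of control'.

out of control

Compare each point to [249.4, 288.2]: sample 3 = 232.5 < LCL; sample 5 = 233.8 < LCL; sample 6 = 229.9 < LCL.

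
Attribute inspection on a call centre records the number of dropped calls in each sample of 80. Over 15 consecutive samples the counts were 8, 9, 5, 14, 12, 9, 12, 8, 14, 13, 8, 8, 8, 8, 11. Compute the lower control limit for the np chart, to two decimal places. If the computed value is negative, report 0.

p̄ = Σdᵢ / (k·n) = 147 / (15 × 80) = 0.12250
LCL = np̄ − 3·√(np̄(1−p̄)) = 9.8000 − 3 × 2.9325 = 1.0025

1.00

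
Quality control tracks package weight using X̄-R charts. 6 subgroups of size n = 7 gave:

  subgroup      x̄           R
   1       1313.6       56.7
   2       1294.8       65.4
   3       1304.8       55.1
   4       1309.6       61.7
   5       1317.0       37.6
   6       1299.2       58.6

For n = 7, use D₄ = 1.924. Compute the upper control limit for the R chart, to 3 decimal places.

107.455

R̄ = (56.7 + 65.4 + 55.1 + 61.7 + 37.6 + 58.6) / 6 = 335.1000 / 6 = 55.8500
UCL_R = D₄·R̄ = 1.924 × 55.8500 = 107.4554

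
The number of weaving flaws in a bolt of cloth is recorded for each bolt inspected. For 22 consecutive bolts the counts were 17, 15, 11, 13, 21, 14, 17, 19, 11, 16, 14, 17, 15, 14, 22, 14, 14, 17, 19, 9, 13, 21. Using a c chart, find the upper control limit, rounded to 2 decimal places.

c̄ = (17 + 15 + 11 + 13 + 21 + 14 + 17 + 19 + 11 + 16 + 14 + 17 + 15 + 14 + 22 + 14 + 14 + 17 + 19 + 9 + 13 + 21) / 22 = 343 / 22 = 15.5909
UCL = c̄ + 3√c̄ = 15.5909 + 3 × √15.5909 = 15.5909 + 3 × 3.9485 = 27.4365

27.44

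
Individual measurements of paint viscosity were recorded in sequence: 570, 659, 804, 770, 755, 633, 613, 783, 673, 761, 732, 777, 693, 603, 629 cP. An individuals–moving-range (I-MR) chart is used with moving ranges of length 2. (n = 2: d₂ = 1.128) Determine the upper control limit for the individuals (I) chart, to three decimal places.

899.698

X̄ = (570 + 659 + 804 + 770 + 755 + 633 + 613 + 783 + 673 + 761 + 732 + 777 + 693 + 603 + 629) / 15 = 697.0000
Moving ranges: 89, 145, 34, 15, 122, 20, 170, 110, 88, 29, 45, 84, 90, 26; M̄R̄ = 1067.0000 / 14 = 76.2143
UCL = X̄ + 3·M̄R̄/d₂ = 697.0000 + 3 × 76.2143 / 1.128 = 899.6976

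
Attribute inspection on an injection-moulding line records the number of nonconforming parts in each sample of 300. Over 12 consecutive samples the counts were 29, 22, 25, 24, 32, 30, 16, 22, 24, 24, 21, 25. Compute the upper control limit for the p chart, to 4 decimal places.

0.1291

p̄ = Σdᵢ / (k·n) = 294 / (12 × 300) = 0.08167
UCL = p̄ + 3·√(p̄(1−p̄)/n) = 0.08167 + 3 × √(0.08167×0.91833/300) = 0.08167 + 3 × 0.01581 = 0.12910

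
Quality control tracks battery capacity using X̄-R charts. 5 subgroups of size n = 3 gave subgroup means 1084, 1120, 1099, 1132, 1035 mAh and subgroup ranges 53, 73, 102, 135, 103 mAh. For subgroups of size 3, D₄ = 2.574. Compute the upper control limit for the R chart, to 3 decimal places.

R̄ = (53 + 73 + 102 + 135 + 103) / 5 = 466.0000 / 5 = 93.2000
UCL_R = D₄·R̄ = 2.574 × 93.2000 = 239.8968

239.897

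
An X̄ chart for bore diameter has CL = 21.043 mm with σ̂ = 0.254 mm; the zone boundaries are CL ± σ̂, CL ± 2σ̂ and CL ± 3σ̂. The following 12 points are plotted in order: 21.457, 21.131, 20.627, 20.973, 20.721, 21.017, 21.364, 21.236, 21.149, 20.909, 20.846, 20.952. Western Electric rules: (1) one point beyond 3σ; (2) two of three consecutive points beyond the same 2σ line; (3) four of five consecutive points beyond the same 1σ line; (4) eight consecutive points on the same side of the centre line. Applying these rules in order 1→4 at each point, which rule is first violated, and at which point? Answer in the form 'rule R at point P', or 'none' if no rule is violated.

none

Zone of each point (C = within 1σ̂, B = 1σ̂–2σ̂, A = 2σ̂–3σ̂, * = beyond 3σ̂; sign = side of CL): 1:+B, 2:+C, 3:-B, 4:-C, 5:-B, 6:-C, 7:+B, 8:+C, 9:+C, 10:-C, 11:-C, 12:-C
No rule fires across all 12 points.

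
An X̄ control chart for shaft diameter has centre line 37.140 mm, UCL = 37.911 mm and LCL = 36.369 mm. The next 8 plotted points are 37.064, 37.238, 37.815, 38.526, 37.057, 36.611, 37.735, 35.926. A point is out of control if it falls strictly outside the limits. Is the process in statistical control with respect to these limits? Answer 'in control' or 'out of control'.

Compare each point to [36.369, 37.911]: sample 4 = 38.526 > UCL; sample 8 = 35.926 < LCL.

out of control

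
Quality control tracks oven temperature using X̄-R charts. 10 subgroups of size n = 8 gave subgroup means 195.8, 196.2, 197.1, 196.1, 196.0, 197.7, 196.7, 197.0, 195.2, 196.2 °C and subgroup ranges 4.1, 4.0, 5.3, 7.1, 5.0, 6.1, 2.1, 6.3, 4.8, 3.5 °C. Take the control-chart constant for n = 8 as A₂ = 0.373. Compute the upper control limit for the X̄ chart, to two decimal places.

198.20

X̄̄ = (195.8 + 196.2 + 197.1 + 196.1 + 196.0 + 197.7 + 196.7 + 197.0 + 195.2 + 196.2) / 10 = 1964.0000 / 10 = 196.4000
R̄ = (4.1 + 4.0 + 5.3 + 7.1 + 5.0 + 6.1 + 2.1 + 6.3 + 4.8 + 3.5) / 10 = 48.3000 / 10 = 4.8300
UCL = X̄̄ + A₂·R̄ = 196.4000 + 0.373 × 4.8300 = 198.2016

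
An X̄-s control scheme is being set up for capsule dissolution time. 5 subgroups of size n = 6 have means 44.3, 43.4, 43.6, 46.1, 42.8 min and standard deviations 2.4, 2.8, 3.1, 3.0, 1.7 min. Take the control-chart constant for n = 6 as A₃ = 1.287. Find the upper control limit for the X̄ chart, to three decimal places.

47.386

X̄̄ = (44.3 + 43.4 + 43.6 + 46.1 + 42.8) / 5 = 44.0400
s̄ = (2.4 + 2.8 + 3.1 + 3.0 + 1.7) / 5 = 2.6000
UCL = X̄̄ + A₃·s̄ = 44.0400 + 1.287 × 2.6000 = 47.3862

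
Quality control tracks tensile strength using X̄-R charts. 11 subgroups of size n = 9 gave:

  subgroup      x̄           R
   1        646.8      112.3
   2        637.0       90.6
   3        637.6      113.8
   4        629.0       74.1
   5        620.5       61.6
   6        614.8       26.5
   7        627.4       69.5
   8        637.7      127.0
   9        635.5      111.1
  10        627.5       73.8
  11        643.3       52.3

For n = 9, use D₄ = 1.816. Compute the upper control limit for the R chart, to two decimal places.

150.66

R̄ = (112.3 + 90.6 + 113.8 + 74.1 + 61.6 + 26.5 + 69.5 + 127.0 + 111.1 + 73.8 + 52.3) / 11 = 912.6000 / 11 = 82.9636
UCL_R = D₄·R̄ = 1.816 × 82.9636 = 150.6620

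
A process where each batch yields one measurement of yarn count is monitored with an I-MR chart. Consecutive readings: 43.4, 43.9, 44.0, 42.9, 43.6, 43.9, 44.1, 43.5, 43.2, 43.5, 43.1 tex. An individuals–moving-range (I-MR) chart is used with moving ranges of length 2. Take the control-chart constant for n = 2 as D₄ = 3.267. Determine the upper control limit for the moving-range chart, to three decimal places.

1.470

Moving ranges: 0.5, 0.1, 1.1, 0.7, 0.3, 0.2, 0.6, 0.3, 0.3, 0.4; M̄R̄ = 4.5000 / 10 = 0.4500
UCL_MR = D₄·M̄R̄ = 3.267 × 0.4500 = 1.4702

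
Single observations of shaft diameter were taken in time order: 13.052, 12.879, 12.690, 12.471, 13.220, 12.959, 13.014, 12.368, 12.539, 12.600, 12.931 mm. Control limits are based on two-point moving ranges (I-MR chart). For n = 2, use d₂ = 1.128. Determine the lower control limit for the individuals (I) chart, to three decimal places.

X̄ = (13.052 + 12.879 + 12.690 + 12.471 + 13.220 + 12.959 + 13.014 + 12.368 + 12.539 + 12.600 + 12.931) / 11 = 12.7930
Moving ranges: 0.173, 0.189, 0.219, 0.749, 0.261, 0.055, 0.646, 0.171, 0.061, 0.331; M̄R̄ = 2.8550 / 10 = 0.2855
LCL = X̄ − 3·M̄R̄/d₂ = 12.7930 − 3 × 0.2855 / 1.128 = 12.0337

12.034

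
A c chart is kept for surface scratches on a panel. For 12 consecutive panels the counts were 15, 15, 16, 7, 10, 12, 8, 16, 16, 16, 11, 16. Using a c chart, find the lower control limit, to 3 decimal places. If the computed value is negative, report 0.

2.281

c̄ = (15 + 15 + 16 + 7 + 10 + 12 + 8 + 16 + 16 + 16 + 11 + 16) / 12 = 158 / 12 = 13.1667
LCL = c̄ − 3√c̄ = 13.1667 − 3 × 3.6286 = 2.2809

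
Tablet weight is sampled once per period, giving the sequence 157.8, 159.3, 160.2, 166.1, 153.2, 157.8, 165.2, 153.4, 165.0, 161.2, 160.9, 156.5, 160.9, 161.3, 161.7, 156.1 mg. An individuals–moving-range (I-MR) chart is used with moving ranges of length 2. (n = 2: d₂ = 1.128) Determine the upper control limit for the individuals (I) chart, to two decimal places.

173.24

X̄ = (157.8 + 159.3 + 160.2 + 166.1 + 153.2 + 157.8 + 165.2 + 153.4 + 165.0 + 161.2 + 160.9 + 156.5 + 160.9 + 161.3 + 161.7 + 156.1) / 16 = 159.7875
Moving ranges: 1.5, 0.9, 5.9, 12.9, 4.6, 7.4, 11.8, 11.6, 3.8, 0.3, 4.4, 4.4, 0.4, 0.4, 5.6; M̄R̄ = 75.9000 / 15 = 5.0600
UCL = X̄ + 3·M̄R̄/d₂ = 159.7875 + 3 × 5.0600 / 1.128 = 173.2449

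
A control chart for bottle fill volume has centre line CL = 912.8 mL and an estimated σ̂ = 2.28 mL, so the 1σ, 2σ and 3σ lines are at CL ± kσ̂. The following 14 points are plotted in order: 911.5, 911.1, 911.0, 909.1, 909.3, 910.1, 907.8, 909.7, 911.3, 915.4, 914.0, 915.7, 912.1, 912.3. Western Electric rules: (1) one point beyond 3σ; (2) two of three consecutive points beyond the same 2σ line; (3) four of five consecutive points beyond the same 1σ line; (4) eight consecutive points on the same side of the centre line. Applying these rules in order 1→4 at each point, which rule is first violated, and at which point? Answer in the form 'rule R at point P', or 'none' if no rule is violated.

Zone of each point (C = within 1σ̂, B = 1σ̂–2σ̂, A = 2σ̂–3σ̂, * = beyond 3σ̂; sign = side of CL): 1:-C, 2:-C, 3:-C, 4:-B, 5:-B, 6:-B, 7:-A, 8:-B, 9:-C, 10:+B, 11:+C, 12:+B, 13:-C, 14:-C
Rule 3 (four of five consecutive points beyond the same 1σ limit) is satisfied at point 7.

rule 3 at point 7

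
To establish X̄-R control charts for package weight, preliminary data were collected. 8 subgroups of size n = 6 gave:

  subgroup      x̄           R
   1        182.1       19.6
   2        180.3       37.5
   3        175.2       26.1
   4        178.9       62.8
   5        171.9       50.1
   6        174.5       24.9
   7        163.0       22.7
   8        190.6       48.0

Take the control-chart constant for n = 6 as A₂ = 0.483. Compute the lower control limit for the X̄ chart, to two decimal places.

X̄̄ = (182.1 + 180.3 + 175.2 + 178.9 + 171.9 + 174.5 + 163.0 + 190.6) / 8 = 1416.5000 / 8 = 177.0625
R̄ = (19.6 + 37.5 + 26.1 + 62.8 + 50.1 + 24.9 + 22.7 + 48.0) / 8 = 291.7000 / 8 = 36.4625
LCL = X̄̄ − A₂·R̄ = 177.0625 − 0.483 × 36.4625 = 159.4511

159.45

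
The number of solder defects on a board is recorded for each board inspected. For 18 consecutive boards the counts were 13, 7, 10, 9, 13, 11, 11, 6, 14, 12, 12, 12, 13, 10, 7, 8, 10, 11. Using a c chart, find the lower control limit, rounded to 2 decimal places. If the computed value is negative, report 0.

c̄ = (13 + 7 + 10 + 9 + 13 + 11 + 11 + 6 + 14 + 12 + 12 + 12 + 13 + 10 + 7 + 8 + 10 + 11) / 18 = 189 / 18 = 10.5000
LCL = c̄ − 3√c̄ = 10.5000 − 3 × 3.2404 = 0.7789

0.78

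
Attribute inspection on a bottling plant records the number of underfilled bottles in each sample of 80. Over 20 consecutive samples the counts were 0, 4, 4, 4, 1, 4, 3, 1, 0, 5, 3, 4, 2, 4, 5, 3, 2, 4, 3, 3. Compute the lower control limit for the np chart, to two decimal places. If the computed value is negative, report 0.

p̄ = Σdᵢ / (k·n) = 59 / (20 × 80) = 0.03687
LCL = np̄ − 3·√(np̄(1−p̄)) = 2.9500 − 3 × 1.6856 = -2.1068 → 0 (negative, so LCL = 0)

0.00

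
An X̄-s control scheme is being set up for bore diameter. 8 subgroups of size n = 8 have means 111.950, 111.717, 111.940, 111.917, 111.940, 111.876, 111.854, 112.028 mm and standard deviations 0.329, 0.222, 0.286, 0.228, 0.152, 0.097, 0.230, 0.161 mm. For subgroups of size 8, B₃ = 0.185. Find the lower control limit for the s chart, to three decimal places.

s̄ = (0.329 + 0.222 + 0.286 + 0.228 + 0.152 + 0.097 + 0.230 + 0.161) / 8 = 0.2131
LCL_s = B₃·s̄ = 0.185 × 0.2131 = 0.0394

0.039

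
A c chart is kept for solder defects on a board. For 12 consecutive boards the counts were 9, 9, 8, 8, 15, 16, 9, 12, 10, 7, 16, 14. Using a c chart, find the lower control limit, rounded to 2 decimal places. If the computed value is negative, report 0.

1.10

c̄ = (9 + 9 + 8 + 8 + 15 + 16 + 9 + 12 + 10 + 7 + 16 + 14) / 12 = 133 / 12 = 11.0833
LCL = c̄ − 3√c̄ = 11.0833 − 3 × 3.3292 = 1.0958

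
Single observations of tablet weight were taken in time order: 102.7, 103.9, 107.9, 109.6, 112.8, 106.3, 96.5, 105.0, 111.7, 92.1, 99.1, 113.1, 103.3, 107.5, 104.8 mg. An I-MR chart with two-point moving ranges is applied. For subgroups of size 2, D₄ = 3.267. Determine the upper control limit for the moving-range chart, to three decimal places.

Moving ranges: 1.2, 4.0, 1.7, 3.2, 6.5, 9.8, 8.5, 6.7, 19.6, 7.0, 14.0, 9.8, 4.2, 2.7; M̄R̄ = 98.9000 / 14 = 7.0643
UCL_MR = D₄·M̄R̄ = 3.267 × 7.0643 = 23.0790

23.079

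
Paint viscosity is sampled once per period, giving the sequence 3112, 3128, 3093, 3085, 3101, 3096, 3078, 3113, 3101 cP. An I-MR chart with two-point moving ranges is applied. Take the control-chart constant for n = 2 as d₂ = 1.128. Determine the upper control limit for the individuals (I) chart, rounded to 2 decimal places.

3148.98

X̄ = (3112 + 3128 + 3093 + 3085 + 3101 + 3096 + 3078 + 3113 + 3101) / 9 = 3100.7778
Moving ranges: 16, 35, 8, 16, 5, 18, 35, 12; M̄R̄ = 145.0000 / 8 = 18.1250
UCL = X̄ + 3·M̄R̄/d₂ = 3100.7778 + 3 × 18.1250 / 1.128 = 3148.9826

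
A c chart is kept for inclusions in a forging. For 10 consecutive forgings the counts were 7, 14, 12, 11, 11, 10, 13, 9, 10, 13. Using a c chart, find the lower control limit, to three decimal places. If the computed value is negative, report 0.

c̄ = (7 + 14 + 12 + 11 + 11 + 10 + 13 + 9 + 10 + 13) / 10 = 110 / 10 = 11.0000
LCL = c̄ − 3√c̄ = 11.0000 − 3 × 3.3166 = 1.0501

1.050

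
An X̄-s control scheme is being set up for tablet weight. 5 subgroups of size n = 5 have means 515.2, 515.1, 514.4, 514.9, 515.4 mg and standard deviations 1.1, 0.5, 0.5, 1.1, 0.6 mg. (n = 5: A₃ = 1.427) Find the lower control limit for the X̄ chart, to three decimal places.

513.915

X̄̄ = (515.2 + 515.1 + 514.4 + 514.9 + 515.4) / 5 = 515.0000
s̄ = (1.1 + 0.5 + 0.5 + 1.1 + 0.6) / 5 = 0.7600
LCL = X̄̄ − A₃·s̄ = 515.0000 − 1.427 × 0.7600 = 513.9155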